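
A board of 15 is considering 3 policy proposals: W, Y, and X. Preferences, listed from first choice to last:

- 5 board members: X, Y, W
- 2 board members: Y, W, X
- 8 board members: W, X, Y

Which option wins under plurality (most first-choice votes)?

First-place votes: W 8, Y 2, X 5.
W has the most first-place votes.

W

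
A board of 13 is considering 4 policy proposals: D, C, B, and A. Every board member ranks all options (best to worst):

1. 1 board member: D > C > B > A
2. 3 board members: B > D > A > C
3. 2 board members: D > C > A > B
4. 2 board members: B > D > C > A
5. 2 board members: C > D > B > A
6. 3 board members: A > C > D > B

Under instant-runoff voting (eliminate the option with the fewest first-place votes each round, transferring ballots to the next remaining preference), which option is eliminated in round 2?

A

Round 1: D 3, C 2, B 5, A 3. Eliminate C.
Round 2: D 5, B 5, A 3. Eliminate A.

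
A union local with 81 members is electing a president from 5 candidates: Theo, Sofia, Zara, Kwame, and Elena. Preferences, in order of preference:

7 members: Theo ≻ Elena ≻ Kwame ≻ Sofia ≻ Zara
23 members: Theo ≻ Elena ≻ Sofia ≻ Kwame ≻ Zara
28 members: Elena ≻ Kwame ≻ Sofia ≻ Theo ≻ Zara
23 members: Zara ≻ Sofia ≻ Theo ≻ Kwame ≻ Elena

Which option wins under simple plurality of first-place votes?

Theo

First-place votes: Theo 30, Sofia 0, Zara 23, Kwame 0, Elena 28.
Theo has the most first-place votes.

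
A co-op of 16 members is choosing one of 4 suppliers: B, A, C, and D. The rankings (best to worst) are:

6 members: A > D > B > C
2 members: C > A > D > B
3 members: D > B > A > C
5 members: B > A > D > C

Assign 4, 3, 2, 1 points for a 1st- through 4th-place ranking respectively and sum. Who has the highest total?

A

B: 6·2 + 2·1 + 3·3 + 5·4 = 43
A: 6·4 + 2·3 + 3·2 + 5·3 = 51
C: 6·1 + 2·4 + 3·1 + 5·1 = 22
D: 6·3 + 2·2 + 3·4 + 5·2 = 44
A has the highest Borda score (51).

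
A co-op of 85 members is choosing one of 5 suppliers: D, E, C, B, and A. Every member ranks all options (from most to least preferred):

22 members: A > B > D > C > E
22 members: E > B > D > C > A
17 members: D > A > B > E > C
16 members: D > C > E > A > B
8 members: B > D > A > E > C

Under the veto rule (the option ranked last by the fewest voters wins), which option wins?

D

Last-place votes: D 0, E 22, C 25, B 16, A 22.
D is ranked last by the fewest voters, so D wins.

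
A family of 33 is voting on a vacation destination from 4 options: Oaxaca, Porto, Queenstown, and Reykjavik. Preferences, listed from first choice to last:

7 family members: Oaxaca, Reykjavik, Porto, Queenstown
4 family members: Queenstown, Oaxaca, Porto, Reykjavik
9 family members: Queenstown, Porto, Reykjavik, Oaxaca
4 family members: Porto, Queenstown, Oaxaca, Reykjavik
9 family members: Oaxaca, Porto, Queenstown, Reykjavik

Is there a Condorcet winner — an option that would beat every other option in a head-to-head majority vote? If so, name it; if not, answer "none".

Checking pairwise contests:
Queenstown beats Oaxaca 17–16.
Oaxaca beats Porto 20–13.
Porto beats Queenstown 20–13.
Oaxaca beats Reykjavik 24–9.
Every option loses at least one head-to-head, so there is no Condorcet winner.

none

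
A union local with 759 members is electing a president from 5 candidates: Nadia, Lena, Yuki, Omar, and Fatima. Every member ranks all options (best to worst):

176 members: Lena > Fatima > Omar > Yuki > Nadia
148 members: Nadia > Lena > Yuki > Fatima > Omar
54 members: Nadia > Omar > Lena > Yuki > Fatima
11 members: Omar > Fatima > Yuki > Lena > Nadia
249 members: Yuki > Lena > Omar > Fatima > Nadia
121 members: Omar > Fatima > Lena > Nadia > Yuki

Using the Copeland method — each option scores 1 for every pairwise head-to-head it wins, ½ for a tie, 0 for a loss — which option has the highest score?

Nadia: loses to Lena, Yuki, Omar, and Fatima → score 0.
Lena: beats Nadia, Yuki, Omar, and Fatima → score 4.
Yuki: beats Nadia, Omar, and Fatima; loses to Lena → score 3.
Omar: beats Nadia and Fatima; loses to Lena and Yuki → score 2.
Fatima: beats Nadia; loses to Lena, Yuki, and Omar → score 1.
Lena has the best pairwise record.

Lena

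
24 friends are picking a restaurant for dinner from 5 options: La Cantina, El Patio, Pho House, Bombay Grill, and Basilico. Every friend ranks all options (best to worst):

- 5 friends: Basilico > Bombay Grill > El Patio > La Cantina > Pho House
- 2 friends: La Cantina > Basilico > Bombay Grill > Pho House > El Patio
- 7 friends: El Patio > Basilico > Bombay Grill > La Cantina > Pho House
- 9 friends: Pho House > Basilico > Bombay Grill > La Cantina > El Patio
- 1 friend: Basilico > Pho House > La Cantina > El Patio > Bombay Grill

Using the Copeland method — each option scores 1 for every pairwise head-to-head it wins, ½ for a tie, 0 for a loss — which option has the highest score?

Basilico

La Cantina: beats Pho House; ties El Patio; loses to Bombay Grill and Basilico → score 1.5.
El Patio: ties La Cantina and Pho House; loses to Bombay Grill and Basilico → score 1.
Pho House: ties El Patio; loses to La Cantina, Bombay Grill, and Basilico → score 0.5.
Bombay Grill: beats La Cantina, El Patio, and Pho House; loses to Basilico → score 3.
Basilico: beats La Cantina, El Patio, Pho House, and Bombay Grill → score 4.
Basilico has the best pairwise record.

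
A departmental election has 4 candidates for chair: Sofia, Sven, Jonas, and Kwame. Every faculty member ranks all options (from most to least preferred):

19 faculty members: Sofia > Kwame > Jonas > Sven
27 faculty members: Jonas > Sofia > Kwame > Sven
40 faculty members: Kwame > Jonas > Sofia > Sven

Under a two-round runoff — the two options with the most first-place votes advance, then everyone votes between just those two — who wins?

Round 1 first-place votes: Sofia 19, Sven 0, Jonas 27, Kwame 40.
Kwame and Jonas advance.
Runoff: Kwame is preferred to Jonas by 59 voters; Jonas by 27.
Kwame wins the runoff.

Kwame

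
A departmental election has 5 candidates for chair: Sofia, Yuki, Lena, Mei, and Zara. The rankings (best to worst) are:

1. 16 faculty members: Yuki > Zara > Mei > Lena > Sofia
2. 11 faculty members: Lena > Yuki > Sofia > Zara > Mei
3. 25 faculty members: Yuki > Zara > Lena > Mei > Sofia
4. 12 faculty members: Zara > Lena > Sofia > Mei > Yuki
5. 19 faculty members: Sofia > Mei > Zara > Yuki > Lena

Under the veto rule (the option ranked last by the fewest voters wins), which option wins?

Last-place votes: Sofia 41, Yuki 12, Lena 19, Mei 11, Zara 0.
Zara is ranked last by the fewest voters, so Zara wins.

Zara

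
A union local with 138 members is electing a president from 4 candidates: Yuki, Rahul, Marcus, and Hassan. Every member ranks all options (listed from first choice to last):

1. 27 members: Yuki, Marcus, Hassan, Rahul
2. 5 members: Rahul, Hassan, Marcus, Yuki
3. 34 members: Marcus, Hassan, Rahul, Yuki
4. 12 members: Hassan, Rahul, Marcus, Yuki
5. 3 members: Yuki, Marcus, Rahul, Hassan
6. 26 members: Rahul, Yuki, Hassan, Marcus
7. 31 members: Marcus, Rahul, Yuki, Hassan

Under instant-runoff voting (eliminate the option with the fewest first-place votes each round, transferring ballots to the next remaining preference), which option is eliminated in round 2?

Yuki

Round 1: Yuki 30, Rahul 31, Marcus 65, Hassan 12. Eliminate Hassan.
Round 2: Yuki 30, Rahul 43, Marcus 65. Eliminate Yuki.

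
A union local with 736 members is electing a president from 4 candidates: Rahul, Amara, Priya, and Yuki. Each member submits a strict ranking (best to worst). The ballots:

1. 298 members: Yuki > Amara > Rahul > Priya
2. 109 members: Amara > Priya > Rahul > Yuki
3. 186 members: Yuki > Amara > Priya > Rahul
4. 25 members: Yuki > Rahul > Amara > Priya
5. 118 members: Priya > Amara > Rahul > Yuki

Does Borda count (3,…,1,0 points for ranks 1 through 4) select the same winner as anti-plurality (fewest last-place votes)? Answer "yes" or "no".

Borda — scores: Rahul 575, Amara 1556, Priya 758, Yuki 1527. Winner: Amara.
Anti-plurality — last-place votes: Rahul 186, Amara 0, Priya 323, Yuki 227. Winner: Amara.
The two methods agree.

yes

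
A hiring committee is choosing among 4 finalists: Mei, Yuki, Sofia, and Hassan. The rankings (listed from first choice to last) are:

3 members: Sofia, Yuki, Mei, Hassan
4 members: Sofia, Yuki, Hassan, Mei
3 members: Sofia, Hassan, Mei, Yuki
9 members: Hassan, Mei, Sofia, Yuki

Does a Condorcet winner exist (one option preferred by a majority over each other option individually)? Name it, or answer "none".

Sofia

Sofia vs Mei: 10–9 for Sofia.
Sofia vs Yuki: 19–0 for Sofia.
Sofia vs Hassan: 10–9 for Sofia.
Sofia beats every other option head-to-head.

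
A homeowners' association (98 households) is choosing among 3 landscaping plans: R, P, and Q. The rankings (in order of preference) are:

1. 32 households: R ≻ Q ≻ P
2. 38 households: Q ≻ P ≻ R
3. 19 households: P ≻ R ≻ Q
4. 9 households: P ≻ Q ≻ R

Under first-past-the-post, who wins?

First-place votes: R 32, P 28, Q 38.
Q has the most first-place votes.

Q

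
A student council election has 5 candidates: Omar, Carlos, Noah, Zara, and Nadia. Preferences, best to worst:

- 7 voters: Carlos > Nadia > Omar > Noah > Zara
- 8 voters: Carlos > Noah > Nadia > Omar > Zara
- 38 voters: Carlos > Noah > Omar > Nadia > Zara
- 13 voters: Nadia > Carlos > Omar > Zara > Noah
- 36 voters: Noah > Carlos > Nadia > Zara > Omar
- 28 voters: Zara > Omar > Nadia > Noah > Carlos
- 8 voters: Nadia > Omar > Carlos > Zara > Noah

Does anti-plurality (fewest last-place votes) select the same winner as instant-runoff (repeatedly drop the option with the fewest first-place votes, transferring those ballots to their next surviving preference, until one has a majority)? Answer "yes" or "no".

no

Anti-plurality — last-place votes: Omar 36, Carlos 28, Noah 21, Zara 53, Nadia 0. Winner: Nadia.
Instant-runoff — R1 Omar 0, Carlos 53, Noah 36, Zara 28, Nadia 21 (Omar out); R2 Carlos 53, Noah 36, Zara 28, Nadia 21 (Nadia out); R3 Carlos 74, Noah 36, Zara 28 (Carlos winner). Winner: Carlos.
The two methods disagree.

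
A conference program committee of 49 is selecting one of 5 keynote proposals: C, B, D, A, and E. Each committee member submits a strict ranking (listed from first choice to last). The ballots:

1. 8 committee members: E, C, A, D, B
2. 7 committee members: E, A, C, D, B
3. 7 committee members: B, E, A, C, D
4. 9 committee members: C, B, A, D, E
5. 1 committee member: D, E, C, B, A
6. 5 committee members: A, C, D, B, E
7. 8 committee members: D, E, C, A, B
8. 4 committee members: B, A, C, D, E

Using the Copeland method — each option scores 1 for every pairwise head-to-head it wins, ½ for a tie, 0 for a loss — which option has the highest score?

C: beats B, D, and A; loses to E → score 3.
B: beats E; loses to C, D, and A → score 1.
D: beats B and E; loses to C and A → score 2.
A: beats B and D; loses to C and E → score 2.
E: beats C and A; loses to B and D → score 2.
C has the best pairwise record.

C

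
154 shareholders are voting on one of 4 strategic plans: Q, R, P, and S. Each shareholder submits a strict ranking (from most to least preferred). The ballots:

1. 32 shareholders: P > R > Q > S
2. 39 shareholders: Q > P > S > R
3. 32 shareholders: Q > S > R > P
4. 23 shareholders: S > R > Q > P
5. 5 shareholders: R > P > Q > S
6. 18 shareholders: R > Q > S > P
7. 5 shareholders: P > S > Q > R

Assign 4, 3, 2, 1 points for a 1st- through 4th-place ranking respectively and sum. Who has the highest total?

Q

Q: 32·2 + 39·4 + 32·4 + 23·2 + 5·2 + 18·3 + 5·2 = 468
R: 32·3 + 39·1 + 32·2 + 23·3 + 5·4 + 18·4 + 5·1 = 365
P: 32·4 + 39·3 + 32·1 + 23·1 + 5·3 + 18·1 + 5·4 = 353
S: 32·1 + 39·2 + 32·3 + 23·4 + 5·1 + 18·2 + 5·3 = 354
Q has the highest Borda score (468).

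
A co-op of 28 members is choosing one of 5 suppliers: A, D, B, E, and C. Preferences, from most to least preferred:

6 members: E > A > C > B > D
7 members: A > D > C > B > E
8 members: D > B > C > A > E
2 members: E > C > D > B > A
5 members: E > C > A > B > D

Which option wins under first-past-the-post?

First-place votes: A 7, D 8, B 0, E 13, C 0.
E has the most first-place votes.

E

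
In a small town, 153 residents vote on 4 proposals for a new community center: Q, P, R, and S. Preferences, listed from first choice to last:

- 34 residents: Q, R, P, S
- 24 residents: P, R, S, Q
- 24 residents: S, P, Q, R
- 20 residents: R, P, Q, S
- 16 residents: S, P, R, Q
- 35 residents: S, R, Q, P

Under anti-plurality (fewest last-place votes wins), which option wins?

Last-place votes: Q 40, P 35, R 24, S 54.
R is ranked last by the fewest voters, so R wins.

R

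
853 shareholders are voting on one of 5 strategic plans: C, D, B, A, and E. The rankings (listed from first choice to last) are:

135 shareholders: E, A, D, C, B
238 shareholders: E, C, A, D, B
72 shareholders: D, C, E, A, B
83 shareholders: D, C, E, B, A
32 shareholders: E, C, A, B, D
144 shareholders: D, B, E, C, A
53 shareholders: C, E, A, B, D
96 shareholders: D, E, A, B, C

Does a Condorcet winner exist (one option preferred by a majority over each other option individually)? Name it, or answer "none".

E

E vs C: 645–208 for E.
E vs D: 458–395 for E.
E vs B: 709–144 for E.
E vs A: 853–0 for E.
E beats every other option head-to-head.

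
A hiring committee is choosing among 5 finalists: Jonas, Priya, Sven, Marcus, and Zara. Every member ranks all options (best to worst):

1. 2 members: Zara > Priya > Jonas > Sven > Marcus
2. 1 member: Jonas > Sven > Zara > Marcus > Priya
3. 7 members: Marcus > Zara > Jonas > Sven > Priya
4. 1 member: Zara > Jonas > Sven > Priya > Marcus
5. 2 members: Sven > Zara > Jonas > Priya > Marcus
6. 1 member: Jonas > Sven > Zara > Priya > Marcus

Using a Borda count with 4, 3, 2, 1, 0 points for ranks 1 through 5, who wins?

Zara

Jonas: 2·2 + 1·4 + 7·2 + 1·3 + 2·2 + 1·4 = 33
Priya: 2·3 + 1·0 + 7·0 + 1·1 + 2·1 + 1·1 = 10
Sven: 2·1 + 1·3 + 7·1 + 1·2 + 2·4 + 1·3 = 25
Marcus: 2·0 + 1·1 + 7·4 + 1·0 + 2·0 + 1·0 = 29
Zara: 2·4 + 1·2 + 7·3 + 1·4 + 2·3 + 1·2 = 43
Zara has the highest Borda score (43).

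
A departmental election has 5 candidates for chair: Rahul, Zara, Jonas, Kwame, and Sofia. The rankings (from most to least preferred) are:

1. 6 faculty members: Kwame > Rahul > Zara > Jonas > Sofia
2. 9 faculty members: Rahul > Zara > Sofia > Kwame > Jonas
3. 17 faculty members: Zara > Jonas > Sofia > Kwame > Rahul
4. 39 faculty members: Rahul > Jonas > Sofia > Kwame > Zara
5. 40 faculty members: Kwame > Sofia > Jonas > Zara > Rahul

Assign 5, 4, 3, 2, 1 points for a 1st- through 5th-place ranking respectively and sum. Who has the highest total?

Rahul: 6·4 + 9·5 + 17·1 + 39·5 + 40·1 = 321
Zara: 6·3 + 9·4 + 17·5 + 39·1 + 40·2 = 258
Jonas: 6·2 + 9·1 + 17·4 + 39·4 + 40·3 = 365
Kwame: 6·5 + 9·2 + 17·2 + 39·2 + 40·5 = 360
Sofia: 6·1 + 9·3 + 17·3 + 39·3 + 40·4 = 361
Jonas has the highest Borda score (365).

Jonas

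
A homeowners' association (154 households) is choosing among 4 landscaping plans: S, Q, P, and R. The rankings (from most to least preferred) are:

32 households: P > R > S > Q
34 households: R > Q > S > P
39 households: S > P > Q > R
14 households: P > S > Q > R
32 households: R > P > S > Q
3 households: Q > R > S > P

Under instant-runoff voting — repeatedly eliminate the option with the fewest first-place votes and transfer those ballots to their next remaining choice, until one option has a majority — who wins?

Round 1: S 39, Q 3, P 46, R 66. Eliminate Q.
Round 2: S 39, P 46, R 69. Eliminate S.
Round 3: P 85, R 69. P has a majority.

P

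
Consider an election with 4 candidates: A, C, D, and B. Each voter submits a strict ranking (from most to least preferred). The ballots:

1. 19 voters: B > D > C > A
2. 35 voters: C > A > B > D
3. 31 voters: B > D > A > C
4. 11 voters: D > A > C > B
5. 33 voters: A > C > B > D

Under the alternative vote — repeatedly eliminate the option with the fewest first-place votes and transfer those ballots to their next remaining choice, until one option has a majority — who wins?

A

Round 1: A 33, C 35, D 11, B 50. Eliminate D.
Round 2: A 44, C 35, B 50. Eliminate C.
Round 3: A 79, B 50. A has a majority.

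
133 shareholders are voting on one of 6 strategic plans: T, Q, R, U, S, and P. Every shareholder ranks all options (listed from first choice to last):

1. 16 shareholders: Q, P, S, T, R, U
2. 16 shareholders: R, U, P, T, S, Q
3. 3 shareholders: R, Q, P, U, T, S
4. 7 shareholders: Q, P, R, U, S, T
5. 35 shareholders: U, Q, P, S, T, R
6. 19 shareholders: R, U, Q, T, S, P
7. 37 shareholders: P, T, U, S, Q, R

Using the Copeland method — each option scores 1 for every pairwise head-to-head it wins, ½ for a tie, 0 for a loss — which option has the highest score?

U

T: beats R and S; loses to Q, U, and P → score 2.
Q: beats T, R, S, and P; loses to U → score 4.
R: loses to T, Q, U, S, and P → score 0.
U: beats T, Q, R, S, and P → score 5.
S: beats R; loses to T, Q, U, and P → score 1.
P: beats T, R, and S; loses to Q and U → score 3.
U has the best pairwise record.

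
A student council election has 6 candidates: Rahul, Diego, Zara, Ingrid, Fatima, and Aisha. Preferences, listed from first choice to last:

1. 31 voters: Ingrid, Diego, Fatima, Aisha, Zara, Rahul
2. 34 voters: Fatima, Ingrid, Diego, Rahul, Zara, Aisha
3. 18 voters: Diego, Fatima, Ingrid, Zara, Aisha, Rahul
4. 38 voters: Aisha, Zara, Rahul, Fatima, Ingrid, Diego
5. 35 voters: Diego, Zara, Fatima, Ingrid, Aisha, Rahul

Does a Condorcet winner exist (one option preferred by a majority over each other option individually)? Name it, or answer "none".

Checking pairwise contests:
Diego beats Rahul 118–38.
Ingrid beats Diego 103–53.
Diego beats Zara 118–38.
Fatima beats Ingrid 125–31.
Diego beats Fatima 84–72.
Diego beats Aisha 118–38.
Every option loses at least one head-to-head, so there is no Condorcet winner.

none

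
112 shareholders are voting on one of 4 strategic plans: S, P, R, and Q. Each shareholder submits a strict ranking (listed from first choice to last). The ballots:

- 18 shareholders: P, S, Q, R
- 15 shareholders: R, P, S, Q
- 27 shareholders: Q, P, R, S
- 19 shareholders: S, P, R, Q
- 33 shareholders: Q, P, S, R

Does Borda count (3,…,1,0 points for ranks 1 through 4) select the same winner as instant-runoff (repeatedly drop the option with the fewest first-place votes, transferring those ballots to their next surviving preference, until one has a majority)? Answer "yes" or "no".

no

Borda — scores: S 141, P 242, R 91, Q 198. Winner: P.
Instant-runoff — R1 S 19, P 18, R 15, Q 60 (Q winner). Winner: Q.
The two methods disagree.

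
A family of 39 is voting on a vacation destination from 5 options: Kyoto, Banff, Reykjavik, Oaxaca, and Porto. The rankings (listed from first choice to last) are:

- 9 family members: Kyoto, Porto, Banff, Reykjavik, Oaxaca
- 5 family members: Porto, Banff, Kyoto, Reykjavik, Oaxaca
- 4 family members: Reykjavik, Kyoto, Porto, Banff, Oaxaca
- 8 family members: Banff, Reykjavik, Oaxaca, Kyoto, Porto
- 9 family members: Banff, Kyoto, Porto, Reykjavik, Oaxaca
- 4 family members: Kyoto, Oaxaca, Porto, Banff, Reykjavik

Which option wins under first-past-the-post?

First-place votes: Kyoto 13, Banff 17, Reykjavik 4, Oaxaca 0, Porto 5.
Banff has the most first-place votes.

Banff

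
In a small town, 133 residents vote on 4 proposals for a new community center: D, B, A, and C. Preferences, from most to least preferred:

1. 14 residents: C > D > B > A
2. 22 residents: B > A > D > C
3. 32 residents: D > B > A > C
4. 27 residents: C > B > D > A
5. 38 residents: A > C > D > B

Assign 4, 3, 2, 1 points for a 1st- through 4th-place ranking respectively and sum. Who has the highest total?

D: 14·3 + 22·2 + 32·4 + 27·2 + 38·2 = 344
B: 14·2 + 22·4 + 32·3 + 27·3 + 38·1 = 331
A: 14·1 + 22·3 + 32·2 + 27·1 + 38·4 = 323
C: 14·4 + 22·1 + 32·1 + 27·4 + 38·3 = 332
D has the highest Borda score (344).

D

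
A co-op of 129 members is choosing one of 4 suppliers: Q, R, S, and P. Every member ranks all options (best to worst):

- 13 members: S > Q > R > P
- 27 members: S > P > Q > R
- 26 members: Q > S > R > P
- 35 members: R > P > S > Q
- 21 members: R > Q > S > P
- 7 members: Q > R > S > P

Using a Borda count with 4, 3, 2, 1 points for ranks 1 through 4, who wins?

S

Q: 13·3 + 27·2 + 26·4 + 35·1 + 21·3 + 7·4 = 323
R: 13·2 + 27·1 + 26·2 + 35·4 + 21·4 + 7·3 = 350
S: 13·4 + 27·4 + 26·3 + 35·2 + 21·2 + 7·2 = 364
P: 13·1 + 27·3 + 26·1 + 35·3 + 21·1 + 7·1 = 253
S has the highest Borda score (364).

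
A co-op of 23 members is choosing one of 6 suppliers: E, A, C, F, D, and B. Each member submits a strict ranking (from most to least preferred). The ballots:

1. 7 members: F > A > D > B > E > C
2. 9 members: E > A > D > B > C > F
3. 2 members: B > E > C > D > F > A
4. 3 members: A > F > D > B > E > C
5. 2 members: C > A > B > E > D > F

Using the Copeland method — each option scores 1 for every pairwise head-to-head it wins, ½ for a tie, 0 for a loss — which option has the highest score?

A

E: beats C, F, and D; loses to A and B → score 3.
A: beats E, C, F, D, and B → score 5.
C: beats F; loses to E, A, D, and B → score 1.
F: loses to E, A, C, D, and B → score 0.
D: beats C, F, and B; loses to E and A → score 3.
B: beats E, C, and F; loses to A and D → score 3.
A has the best pairwise record.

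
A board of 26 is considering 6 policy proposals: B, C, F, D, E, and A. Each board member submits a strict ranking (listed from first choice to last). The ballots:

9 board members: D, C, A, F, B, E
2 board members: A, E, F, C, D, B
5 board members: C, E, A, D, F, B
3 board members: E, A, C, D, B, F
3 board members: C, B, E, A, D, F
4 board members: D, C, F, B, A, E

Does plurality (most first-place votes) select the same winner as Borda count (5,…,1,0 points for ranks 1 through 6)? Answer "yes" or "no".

Plurality — first-place votes: B 0, C 8, F 0, D 13, E 3, A 2. Winner: D.
Borda — scores: B 32, C 105, F 41, D 86, E 52, A 74. Winner: C.
The two methods disagree.

no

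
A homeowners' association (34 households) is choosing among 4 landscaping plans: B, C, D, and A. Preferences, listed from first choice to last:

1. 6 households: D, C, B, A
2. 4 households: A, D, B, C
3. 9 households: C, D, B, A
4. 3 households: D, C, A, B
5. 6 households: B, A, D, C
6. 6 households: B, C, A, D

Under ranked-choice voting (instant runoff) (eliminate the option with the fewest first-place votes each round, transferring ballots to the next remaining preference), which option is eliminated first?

A

Round 1: B 12, C 9, D 9, A 4. Eliminate A.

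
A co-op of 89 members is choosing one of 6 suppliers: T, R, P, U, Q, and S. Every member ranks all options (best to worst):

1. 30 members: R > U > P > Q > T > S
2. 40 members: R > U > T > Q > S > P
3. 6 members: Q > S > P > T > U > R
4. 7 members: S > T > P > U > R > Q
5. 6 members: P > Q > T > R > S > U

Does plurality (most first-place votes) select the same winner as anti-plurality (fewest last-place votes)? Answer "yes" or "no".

Plurality — first-place votes: T 0, R 70, P 6, U 0, Q 6, S 7. Winner: R.
Anti-plurality — last-place votes: T 0, R 6, P 40, U 6, Q 7, S 30. Winner: T.
The two methods disagree.

no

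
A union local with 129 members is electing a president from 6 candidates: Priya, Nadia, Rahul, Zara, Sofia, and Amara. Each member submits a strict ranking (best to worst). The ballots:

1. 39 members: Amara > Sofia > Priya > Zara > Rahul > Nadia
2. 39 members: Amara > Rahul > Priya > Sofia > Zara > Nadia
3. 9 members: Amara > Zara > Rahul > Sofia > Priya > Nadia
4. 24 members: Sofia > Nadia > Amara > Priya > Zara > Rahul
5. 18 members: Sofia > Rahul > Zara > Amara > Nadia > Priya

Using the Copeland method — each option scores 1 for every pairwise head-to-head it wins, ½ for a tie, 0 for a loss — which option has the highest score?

Amara

Priya: beats Nadia and Zara; loses to Rahul, Sofia, and Amara → score 2.
Nadia: loses to Priya, Rahul, Zara, Sofia, and Amara → score 0.
Rahul: beats Priya and Nadia; loses to Zara, Sofia, and Amara → score 2.
Zara: beats Nadia and Rahul; loses to Priya, Sofia, and Amara → score 2.
Sofia: beats Priya, Nadia, Rahul, and Zara; loses to Amara → score 4.
Amara: beats Priya, Nadia, Rahul, Zara, and Sofia → score 5.
Amara has the best pairwise record.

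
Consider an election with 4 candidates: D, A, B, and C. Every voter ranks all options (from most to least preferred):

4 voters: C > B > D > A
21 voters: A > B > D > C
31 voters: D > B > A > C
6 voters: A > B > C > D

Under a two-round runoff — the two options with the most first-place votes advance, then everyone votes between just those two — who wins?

D

Round 1 first-place votes: D 31, A 27, B 0, C 4.
D and A advance.
Runoff: D is preferred to A by 35 voters; A by 27.
D wins the runoff.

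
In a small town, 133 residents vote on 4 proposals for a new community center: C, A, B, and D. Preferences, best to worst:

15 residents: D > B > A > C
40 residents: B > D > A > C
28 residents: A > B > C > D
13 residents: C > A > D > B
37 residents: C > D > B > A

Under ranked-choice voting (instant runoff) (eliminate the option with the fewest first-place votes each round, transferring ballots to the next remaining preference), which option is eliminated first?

D

Round 1: C 50, A 28, B 40, D 15. Eliminate D.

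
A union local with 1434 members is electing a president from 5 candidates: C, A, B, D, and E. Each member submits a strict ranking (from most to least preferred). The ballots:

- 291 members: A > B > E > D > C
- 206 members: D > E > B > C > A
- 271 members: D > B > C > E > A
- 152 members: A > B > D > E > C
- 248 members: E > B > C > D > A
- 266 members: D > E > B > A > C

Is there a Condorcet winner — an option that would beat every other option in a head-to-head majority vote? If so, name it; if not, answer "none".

D

D vs C: 1186–248 for D.
D vs A: 991–443 for D.
D vs B: 743–691 for D.
D vs E: 895–539 for D.
D beats every other option head-to-head.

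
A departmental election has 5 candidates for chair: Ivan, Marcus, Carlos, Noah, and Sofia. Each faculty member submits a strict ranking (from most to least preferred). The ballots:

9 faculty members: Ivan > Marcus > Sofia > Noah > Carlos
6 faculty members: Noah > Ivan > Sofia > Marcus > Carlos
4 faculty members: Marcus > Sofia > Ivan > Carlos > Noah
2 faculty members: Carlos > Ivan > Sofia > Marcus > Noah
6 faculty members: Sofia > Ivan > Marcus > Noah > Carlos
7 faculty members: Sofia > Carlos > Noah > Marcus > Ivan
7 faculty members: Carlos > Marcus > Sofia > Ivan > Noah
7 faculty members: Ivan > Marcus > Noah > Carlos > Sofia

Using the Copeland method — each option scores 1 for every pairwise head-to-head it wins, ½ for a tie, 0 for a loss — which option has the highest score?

Ivan

Ivan: beats Marcus, Carlos, and Noah; ties Sofia → score 3.5.
Marcus: beats Carlos, Noah, and Sofia; loses to Ivan → score 3.
Carlos: loses to Ivan, Marcus, Noah, and Sofia → score 0.
Noah: beats Carlos; loses to Ivan, Marcus, and Sofia → score 1.
Sofia: beats Carlos and Noah; ties Ivan; loses to Marcus → score 2.5.
Ivan has the best pairwise record.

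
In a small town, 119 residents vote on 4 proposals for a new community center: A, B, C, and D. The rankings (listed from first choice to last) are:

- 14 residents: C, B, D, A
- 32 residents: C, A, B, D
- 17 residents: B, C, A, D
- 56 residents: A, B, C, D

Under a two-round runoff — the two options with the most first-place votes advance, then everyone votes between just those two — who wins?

C

Round 1 first-place votes: A 56, B 17, C 46, D 0.
A and C advance.
Runoff: A is preferred to C by 56 voters; C by 63.
C wins the runoff.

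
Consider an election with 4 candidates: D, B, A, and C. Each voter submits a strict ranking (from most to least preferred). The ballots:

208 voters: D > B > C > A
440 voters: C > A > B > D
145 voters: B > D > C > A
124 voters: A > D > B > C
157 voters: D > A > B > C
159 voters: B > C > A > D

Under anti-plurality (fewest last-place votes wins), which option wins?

B

Last-place votes: D 599, B 0, A 353, C 281.
B is ranked last by the fewest voters, so B wins.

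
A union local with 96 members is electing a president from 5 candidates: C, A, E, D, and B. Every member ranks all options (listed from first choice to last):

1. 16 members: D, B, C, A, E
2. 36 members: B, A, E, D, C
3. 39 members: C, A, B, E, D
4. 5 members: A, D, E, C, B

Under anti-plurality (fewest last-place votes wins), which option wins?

Last-place votes: C 36, A 0, E 16, D 39, B 5.
A is ranked last by the fewest voters, so A wins.

A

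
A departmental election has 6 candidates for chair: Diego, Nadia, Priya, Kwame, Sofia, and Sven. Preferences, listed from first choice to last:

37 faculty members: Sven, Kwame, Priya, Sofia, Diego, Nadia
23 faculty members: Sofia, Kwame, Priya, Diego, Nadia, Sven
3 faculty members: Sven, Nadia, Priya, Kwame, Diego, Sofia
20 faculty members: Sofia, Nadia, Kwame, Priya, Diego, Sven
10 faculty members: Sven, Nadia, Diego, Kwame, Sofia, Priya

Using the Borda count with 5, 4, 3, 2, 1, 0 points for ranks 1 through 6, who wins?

Kwame

Diego: 37·1 + 23·2 + 3·1 + 20·1 + 10·3 = 136
Nadia: 37·0 + 23·1 + 3·4 + 20·4 + 10·4 = 155
Priya: 37·3 + 23·3 + 3·3 + 20·2 + 10·0 = 229
Kwame: 37·4 + 23·4 + 3·2 + 20·3 + 10·2 = 326
Sofia: 37·2 + 23·5 + 3·0 + 20·5 + 10·1 = 299
Sven: 37·5 + 23·0 + 3·5 + 20·0 + 10·5 = 250
Kwame has the highest Borda score (326).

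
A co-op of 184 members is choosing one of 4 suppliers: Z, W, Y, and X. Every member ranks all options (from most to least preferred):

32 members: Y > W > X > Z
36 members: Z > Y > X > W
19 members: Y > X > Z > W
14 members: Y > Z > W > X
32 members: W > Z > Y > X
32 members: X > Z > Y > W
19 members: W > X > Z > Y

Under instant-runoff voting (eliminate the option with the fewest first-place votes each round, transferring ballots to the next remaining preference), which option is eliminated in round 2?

W

Round 1: Z 36, W 51, Y 65, X 32. Eliminate X.
Round 2: Z 68, W 51, Y 65. Eliminate W.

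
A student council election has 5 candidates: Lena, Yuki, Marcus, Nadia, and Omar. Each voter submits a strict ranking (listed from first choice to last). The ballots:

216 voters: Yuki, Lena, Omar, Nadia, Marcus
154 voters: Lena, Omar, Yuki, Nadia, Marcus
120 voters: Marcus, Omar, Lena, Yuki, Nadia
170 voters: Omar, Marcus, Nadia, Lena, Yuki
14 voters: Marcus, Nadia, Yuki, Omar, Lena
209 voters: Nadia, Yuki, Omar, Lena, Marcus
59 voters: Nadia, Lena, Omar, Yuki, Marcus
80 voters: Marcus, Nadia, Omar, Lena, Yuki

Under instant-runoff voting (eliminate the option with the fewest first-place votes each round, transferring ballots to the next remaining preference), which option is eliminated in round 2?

Marcus

Round 1: Lena 154, Yuki 216, Marcus 214, Nadia 268, Omar 170. Eliminate Lena.
Round 2: Yuki 216, Marcus 214, Nadia 268, Omar 324. Eliminate Marcus.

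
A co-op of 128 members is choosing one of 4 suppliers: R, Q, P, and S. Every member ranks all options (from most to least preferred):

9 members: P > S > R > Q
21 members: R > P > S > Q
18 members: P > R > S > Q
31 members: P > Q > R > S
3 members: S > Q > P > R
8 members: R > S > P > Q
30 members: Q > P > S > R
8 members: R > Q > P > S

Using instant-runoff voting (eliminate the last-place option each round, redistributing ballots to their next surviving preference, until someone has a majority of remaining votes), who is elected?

Round 1: R 37, Q 30, P 58, S 3. Eliminate S.
Round 2: R 37, Q 33, P 58. Eliminate Q.
Round 3: R 37, P 91. P has a majority.

P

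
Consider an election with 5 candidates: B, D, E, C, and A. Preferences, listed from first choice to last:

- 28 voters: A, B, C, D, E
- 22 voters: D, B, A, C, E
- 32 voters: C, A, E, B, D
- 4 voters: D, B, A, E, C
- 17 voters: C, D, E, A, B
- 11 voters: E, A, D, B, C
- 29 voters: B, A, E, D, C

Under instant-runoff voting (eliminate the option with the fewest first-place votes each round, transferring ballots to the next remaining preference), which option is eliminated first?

E

Round 1: B 29, D 26, E 11, C 49, A 28. Eliminate E.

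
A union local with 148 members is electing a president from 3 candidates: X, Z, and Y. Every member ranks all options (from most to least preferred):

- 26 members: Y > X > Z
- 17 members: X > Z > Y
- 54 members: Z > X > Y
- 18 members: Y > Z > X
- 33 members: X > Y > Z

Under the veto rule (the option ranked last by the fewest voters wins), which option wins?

Last-place votes: X 18, Z 59, Y 71.
X is ranked last by the fewest voters, so X wins.

X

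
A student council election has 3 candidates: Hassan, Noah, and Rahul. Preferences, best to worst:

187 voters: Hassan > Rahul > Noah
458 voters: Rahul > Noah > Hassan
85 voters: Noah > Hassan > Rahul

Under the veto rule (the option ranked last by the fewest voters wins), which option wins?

Rahul

Last-place votes: Hassan 458, Noah 187, Rahul 85.
Rahul is ranked last by the fewest voters, so Rahul wins.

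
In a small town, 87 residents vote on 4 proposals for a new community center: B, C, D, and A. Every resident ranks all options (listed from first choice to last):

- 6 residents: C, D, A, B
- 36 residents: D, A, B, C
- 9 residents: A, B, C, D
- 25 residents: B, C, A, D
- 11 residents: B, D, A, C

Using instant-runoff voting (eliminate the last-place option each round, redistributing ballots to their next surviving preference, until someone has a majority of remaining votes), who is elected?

B

Round 1: B 36, C 6, D 36, A 9. Eliminate C.
Round 2: B 36, D 42, A 9. Eliminate A.
Round 3: B 45, D 42. B has a majority.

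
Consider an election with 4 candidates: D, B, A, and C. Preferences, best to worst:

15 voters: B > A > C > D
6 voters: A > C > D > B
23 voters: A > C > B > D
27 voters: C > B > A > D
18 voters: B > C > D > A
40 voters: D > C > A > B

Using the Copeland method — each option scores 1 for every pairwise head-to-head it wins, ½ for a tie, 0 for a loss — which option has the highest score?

D: loses to B, A, and C → score 0.
B: beats D; loses to A and C → score 1.
A: beats D and B; loses to C → score 2.
C: beats D, B, and A → score 3.
C has the best pairwise record.

C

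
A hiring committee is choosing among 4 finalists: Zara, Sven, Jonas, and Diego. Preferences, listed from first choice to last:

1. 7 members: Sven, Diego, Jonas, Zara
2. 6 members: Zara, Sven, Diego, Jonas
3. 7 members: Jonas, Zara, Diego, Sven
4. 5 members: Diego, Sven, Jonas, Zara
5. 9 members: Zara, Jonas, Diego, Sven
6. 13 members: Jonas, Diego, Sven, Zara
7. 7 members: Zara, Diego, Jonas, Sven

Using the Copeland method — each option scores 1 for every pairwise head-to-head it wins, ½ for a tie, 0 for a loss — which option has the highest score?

Jonas

Zara: beats Sven and Diego; loses to Jonas → score 2.
Sven: loses to Zara, Jonas, and Diego → score 0.
Jonas: beats Zara, Sven, and Diego → score 3.
Diego: beats Sven; loses to Zara and Jonas → score 1.
Jonas has the best pairwise record.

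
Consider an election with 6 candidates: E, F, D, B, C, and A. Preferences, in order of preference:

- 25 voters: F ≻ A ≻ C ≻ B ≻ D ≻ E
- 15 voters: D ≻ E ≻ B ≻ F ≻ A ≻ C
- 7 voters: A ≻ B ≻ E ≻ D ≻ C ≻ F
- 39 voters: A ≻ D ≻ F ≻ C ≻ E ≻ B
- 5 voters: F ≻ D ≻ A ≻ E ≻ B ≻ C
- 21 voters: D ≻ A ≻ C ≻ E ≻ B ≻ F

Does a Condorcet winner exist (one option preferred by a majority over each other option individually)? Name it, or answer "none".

A

A vs E: 97–15 for A.
A vs F: 67–45 for A.
A vs D: 71–41 for A.
A vs B: 97–15 for A.
A vs C: 112–0 for A.
A beats every other option head-to-head.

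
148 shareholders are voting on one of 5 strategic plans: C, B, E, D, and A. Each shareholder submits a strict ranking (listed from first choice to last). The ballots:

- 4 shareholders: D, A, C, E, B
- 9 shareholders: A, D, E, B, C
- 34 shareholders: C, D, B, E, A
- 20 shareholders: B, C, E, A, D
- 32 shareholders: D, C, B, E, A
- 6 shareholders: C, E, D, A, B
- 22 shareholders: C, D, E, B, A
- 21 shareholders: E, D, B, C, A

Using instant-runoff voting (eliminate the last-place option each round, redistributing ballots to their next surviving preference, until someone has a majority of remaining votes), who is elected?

Round 1: C 62, B 20, E 21, D 36, A 9. Eliminate A.
Round 2: C 62, B 20, E 21, D 45. Eliminate B.
Round 3: C 82, E 21, D 45. C has a majority.

C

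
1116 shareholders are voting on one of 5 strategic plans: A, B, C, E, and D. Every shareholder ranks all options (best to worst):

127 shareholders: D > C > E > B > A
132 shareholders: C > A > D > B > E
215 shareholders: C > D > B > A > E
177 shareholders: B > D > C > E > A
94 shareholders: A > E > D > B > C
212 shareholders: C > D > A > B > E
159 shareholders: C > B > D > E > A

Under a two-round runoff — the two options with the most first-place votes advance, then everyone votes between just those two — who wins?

C

Round 1 first-place votes: A 94, B 177, C 718, E 0, D 127.
C and B advance.
Runoff: C is preferred to B by 845 voters; B by 271.
C wins the runoff.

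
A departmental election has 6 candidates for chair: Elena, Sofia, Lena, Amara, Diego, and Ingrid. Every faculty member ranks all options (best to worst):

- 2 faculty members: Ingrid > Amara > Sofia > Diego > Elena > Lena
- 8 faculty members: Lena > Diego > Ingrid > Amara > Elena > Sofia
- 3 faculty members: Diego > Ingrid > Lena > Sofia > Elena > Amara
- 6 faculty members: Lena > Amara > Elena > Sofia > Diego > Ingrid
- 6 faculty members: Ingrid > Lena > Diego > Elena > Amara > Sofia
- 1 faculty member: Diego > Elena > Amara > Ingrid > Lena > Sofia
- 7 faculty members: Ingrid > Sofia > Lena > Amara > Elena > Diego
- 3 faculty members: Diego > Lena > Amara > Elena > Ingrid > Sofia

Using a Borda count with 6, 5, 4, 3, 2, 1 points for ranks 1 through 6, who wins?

Lena

Elena: 2·2 + 8·2 + 3·2 + 6·4 + 6·3 + 1·5 + 7·2 + 3·3 = 96
Sofia: 2·4 + 8·1 + 3·3 + 6·3 + 6·1 + 1·1 + 7·5 + 3·1 = 88
Lena: 2·1 + 8·6 + 3·4 + 6·6 + 6·5 + 1·2 + 7·4 + 3·5 = 173
Amara: 2·5 + 8·3 + 3·1 + 6·5 + 6·2 + 1·4 + 7·3 + 3·4 = 116
Diego: 2·3 + 8·5 + 3·6 + 6·2 + 6·4 + 1·6 + 7·1 + 3·6 = 131
Ingrid: 2·6 + 8·4 + 3·5 + 6·1 + 6·6 + 1·3 + 7·6 + 3·2 = 152
Lena has the highest Borda score (173).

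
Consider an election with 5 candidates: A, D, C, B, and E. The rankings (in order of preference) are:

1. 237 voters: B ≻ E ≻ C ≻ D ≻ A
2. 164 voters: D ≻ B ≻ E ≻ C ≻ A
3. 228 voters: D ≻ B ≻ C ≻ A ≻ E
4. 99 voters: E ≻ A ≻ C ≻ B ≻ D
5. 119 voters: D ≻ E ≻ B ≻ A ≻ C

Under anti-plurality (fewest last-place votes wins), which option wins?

B

Last-place votes: A 401, D 99, C 119, B 0, E 228.
B is ranked last by the fewest voters, so B wins.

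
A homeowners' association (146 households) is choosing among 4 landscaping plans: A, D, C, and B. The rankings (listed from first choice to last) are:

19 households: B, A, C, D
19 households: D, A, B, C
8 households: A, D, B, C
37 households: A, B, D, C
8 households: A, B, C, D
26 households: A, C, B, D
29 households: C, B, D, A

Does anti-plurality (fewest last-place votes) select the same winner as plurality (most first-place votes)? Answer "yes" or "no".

Anti-plurality — last-place votes: A 29, D 53, C 64, B 0. Winner: B.
Plurality — first-place votes: A 79, D 19, C 29, B 19. Winner: A.
The two methods disagree.

no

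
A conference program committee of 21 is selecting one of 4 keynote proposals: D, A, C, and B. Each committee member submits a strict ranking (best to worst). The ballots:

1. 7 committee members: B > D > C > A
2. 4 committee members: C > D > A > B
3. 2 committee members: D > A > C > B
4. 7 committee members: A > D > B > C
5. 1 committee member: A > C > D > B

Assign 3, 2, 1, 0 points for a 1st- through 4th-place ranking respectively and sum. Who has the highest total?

D

D: 7·2 + 4·2 + 2·3 + 7·2 + 1·1 = 43
A: 7·0 + 4·1 + 2·2 + 7·3 + 1·3 = 32
C: 7·1 + 4·3 + 2·1 + 7·0 + 1·2 = 23
B: 7·3 + 4·0 + 2·0 + 7·1 + 1·0 = 28
D has the highest Borda score (43).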